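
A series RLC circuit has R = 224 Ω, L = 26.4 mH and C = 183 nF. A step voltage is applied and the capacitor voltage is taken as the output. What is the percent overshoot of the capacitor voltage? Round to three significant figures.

%OS ≈ 37.9%

For a series RLC circuit (capacitor voltage as output), ω_n = 1/√(LC) = 1/√(26.4 mH · 183 nF) = 14400 rad/s.
ζ = (R/2)·√(C/L) = (224/2)·√(183 nF/26.4 mH) = 0.295.
%OS = 100·exp(−πζ/√(1−ζ²)) = 37.9%.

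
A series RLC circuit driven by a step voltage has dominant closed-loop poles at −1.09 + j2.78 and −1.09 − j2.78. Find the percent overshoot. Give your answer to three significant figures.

%OS ≈ 29.2%

|pole| = ω_n = √(1.09² + 2.78²) = 2.99 rad/s; ζ = cos θ = σ/ω_n = 0.365.
Overshoot: exp(−π·0.365/√(1−0.365²)) = 0.292, i.e. 29.2%.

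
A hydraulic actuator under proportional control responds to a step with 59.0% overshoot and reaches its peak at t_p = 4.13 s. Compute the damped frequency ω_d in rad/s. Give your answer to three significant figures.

ω_d ≈ 0.761 rad/s

t_p = π/ω_d, so ω_d = π/4.13 = 0.761 rad/s.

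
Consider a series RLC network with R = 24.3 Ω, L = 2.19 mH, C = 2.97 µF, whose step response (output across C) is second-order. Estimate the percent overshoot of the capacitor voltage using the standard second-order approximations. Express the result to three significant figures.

For a series RLC circuit (capacitor voltage as output), ω_n = 1/√(LC) = 1/√(2.19 mH · 2.97 µF) = 12400 rad/s.
ζ = (R/2)·√(C/L) = (24.3/2)·√(2.97 µF/2.19 mH) = 0.447.
Overshoot: exp(−π·0.447/√(1−0.447²)) = 0.208, i.e. 20.8%.

%OS ≈ 20.8%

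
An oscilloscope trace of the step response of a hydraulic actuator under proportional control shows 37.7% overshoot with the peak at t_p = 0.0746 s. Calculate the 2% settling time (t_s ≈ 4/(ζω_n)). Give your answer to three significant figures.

ζ from %OS: ζ = |ln 0.377|/√(π²+ln²0.377) = 0.297.
t_p = π/ω_d ⇒ ω_d = 42.1 rad/s; then ω_n = ω_d/√(1−ζ²) = 44.1 rad/s.
t_s ≈ 4/(ζω_n) = 4/(0.297·44.1) = 0.306 s.

t_s ≈ 0.306 s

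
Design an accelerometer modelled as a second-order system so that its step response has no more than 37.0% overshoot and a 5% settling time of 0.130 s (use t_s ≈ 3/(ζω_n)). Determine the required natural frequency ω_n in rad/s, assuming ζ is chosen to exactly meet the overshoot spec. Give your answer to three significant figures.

From %OS = 100·exp(−πζ/√(1−ζ²)), invert to get ζ = −ln(OS)/√(π² + ln²(OS)) with OS = 0.370.
−ln 0.370 = 0.9943, so ζ = 0.9943/√(π² + 0.9885) = 0.302.
From t_s ≈ 3/(ζω_n): ω_n = 3/(ζ·t_s) = 3/(0.302·0.130) = 76.5 rad/s.

ω_n ≈ 76.5 rad/s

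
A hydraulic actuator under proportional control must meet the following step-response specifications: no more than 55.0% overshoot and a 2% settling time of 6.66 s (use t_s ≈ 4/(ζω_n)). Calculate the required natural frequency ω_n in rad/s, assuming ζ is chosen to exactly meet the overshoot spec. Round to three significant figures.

ζ = −ln(OS)/√(π² + (ln OS)²). With OS = 0.550, ln OS = −0.5978 and ζ = 0.5978/3.198 = 0.187.
Then ω_n = 4/(ζ t_s) = 4/(0.187 × 6.66) = 3.21 rad/s.

ω_n ≈ 3.21 rad/s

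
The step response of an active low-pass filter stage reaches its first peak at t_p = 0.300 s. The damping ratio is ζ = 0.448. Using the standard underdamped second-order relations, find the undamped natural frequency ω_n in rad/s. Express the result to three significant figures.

ω_n ≈ 11.7 rad/s

Peak time t_p = π/ω_d, so ω_d = π/t_p = π/0.300 = 10.5 rad/s.
ω_n = ω_d/√(1−ζ²) = 10.5/√0.799 = 11.7 rad/s.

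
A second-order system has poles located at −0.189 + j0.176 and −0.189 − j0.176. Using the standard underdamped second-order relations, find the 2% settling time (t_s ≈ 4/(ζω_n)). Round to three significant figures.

t_s ≈ 21.2 s

For poles at −σ ± jω_d, ζω_n = σ = 0.189, so t_s ≈ 4/σ = 21.2 s.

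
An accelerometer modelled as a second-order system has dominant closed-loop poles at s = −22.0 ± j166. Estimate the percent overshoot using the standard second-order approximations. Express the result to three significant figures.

%OS ≈ 65.9%

With σ = 22.0, ω_d = 166: ω_n = √(σ²+ω_d²) = 167 rad/s, ζ = σ/ω_n = 0.131.
Overshoot: exp(−π·0.131/√(1−0.131²)) = 0.659, i.e. 65.9%.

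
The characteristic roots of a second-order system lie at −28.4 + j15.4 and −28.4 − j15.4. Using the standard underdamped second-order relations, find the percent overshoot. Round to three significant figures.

With σ = 28.4, ω_d = 15.4: ω_n = √(σ²+ω_d²) = 32.3 rad/s, ζ = σ/ω_n = 0.879.
%OS = 100 e^{−πζ/√(1−ζ²)} with ζ = 0.879 gives 0.305%.

%OS ≈ 0.305%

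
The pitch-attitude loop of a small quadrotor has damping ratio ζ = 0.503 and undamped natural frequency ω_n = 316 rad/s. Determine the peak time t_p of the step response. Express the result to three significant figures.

The damped frequency is ω_d = ω_n√(1−ζ²) = 316·√(1−0.253) = 273 rad/s.
Peak time t_p = π/ω_d = π/273 = 0.0115 s.

t_p ≈ 0.0115 s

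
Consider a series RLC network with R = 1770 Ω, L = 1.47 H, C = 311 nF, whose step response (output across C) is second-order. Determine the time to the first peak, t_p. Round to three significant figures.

For a series RLC circuit (capacitor voltage as output), ω_n = 1/√(LC) = 1/√(1.47 H · 311 nF) = 1480 rad/s.
ζ = (R/2)·√(C/L) = (1770/2)·√(311 nF/1.47 H) = 0.407.
ω_d = 1480·√(1 − 0.407²) = 1350 rad/s. t_p = π/ω_d = 0.00233 s.

t_p ≈ 0.00233 s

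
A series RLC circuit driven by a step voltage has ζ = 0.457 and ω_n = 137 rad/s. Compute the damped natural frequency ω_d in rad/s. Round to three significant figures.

ω_d ≈ 122 rad/s

ω_d = ω_n√(1−ζ²) = 137·√0.791 = 122 rad/s.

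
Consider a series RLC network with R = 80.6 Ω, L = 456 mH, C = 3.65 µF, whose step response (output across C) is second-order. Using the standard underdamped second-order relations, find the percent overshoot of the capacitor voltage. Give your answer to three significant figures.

%OS ≈ 69.7%

For a series RLC circuit (capacitor voltage as output), ω_n = 1/√(LC) = 1/√(456 mH · 3.65 µF) = 775 rad/s.
ζ = (R/2)·√(C/L) = (80.6/2)·√(3.65 µF/456 mH) = 0.114.
Overshoot: exp(−π·0.114/√(1−0.114²)) = 0.697, i.e. 69.7%.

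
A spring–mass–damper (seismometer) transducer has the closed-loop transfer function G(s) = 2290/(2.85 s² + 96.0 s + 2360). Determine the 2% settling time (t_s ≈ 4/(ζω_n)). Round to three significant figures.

Dividing through by 2.85: denominator becomes s² + 33.68 s + 828.1.
So ω_n = √828.1 = 28.8 rad/s and ζ = 33.68/(2·28.8) = 0.585.
t_s ≈ 4/(ζω_n) = 0.238 s.

t_s ≈ 0.238 s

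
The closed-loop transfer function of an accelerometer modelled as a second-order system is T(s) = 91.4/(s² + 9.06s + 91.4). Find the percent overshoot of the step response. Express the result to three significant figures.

%OS ≈ 18.4%

ω_n = √91.4 = 9.56 rad/s; ζ = 9.06/(2·9.56) = 0.474.
%OS = 100 e^{−πζ/√(1−ζ²)} with ζ = 0.474 gives 18.4%.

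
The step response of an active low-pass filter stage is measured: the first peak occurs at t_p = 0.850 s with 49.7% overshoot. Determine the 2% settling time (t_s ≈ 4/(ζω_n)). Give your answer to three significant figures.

t_s ≈ 4.86 s

From the overshoot, ζ = −ln(OS)/√(π²+ln²(OS)) = 0.217.
From t_p = π/ω_d, ω_d = π/0.850 = 3.70 rad/s, so ω_n = ω_d/√(1−ζ²) = 3.79 rad/s.
t_s ≈ 4/(ζω_n) = 4/(0.217·3.79) = 4.86 s.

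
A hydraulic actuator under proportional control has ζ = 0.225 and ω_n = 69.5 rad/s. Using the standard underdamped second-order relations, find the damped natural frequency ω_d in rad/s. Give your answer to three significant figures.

ω_d = ω_n√(1−ζ²) = 69.5·√0.949 = 67.7 rad/s.

ω_d ≈ 67.7 rad/s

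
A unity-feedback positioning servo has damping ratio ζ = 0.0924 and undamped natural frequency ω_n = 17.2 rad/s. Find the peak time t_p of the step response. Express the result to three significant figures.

The damped frequency is ω_d = ω_n√(1−ζ²) = 17.2·√(1−0.00854) = 17.1 rad/s.
Peak time t_p = π/ω_d = π/17.1 = 0.183 s.

t_p ≈ 0.183 s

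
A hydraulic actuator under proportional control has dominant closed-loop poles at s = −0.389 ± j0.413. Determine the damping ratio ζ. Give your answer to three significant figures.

ζ ≈ 0.686

With σ = 0.389, ω_d = 0.413: ω_n = √(σ²+ω_d²) = 0.567 rad/s, ζ = σ/ω_n = 0.686.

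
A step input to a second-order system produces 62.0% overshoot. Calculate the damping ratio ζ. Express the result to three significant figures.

ζ ≈ 0.150

Inverting the overshoot relation: ζ = |ln 0.620|/√(π² + ln²0.620) = 0.150.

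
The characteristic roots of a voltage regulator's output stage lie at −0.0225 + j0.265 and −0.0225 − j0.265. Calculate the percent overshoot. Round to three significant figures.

%OS ≈ 76.6%

With σ = 0.0225, ω_d = 0.265: ω_n = √(σ²+ω_d²) = 0.266 rad/s, ζ = σ/ω_n = 0.0846.
%OS = 100 e^{−πζ/√(1−ζ²)} with ζ = 0.0846 gives 76.6%.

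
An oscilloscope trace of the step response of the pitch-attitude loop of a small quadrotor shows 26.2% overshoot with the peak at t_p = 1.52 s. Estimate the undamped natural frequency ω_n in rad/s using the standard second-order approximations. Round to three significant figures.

ω_n ≈ 2.25 rad/s

From the overshoot, ζ = −ln(OS)/√(π²+ln²(OS)) = 0.392.
t_p = π/ω_d ⇒ ω_d = 2.07 rad/s; then ω_n = ω_d/√(1−ζ²) = 2.25 rad/s.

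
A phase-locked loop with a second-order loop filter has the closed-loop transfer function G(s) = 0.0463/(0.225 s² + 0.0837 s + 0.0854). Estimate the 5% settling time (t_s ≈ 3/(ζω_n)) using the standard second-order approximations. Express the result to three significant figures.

Dividing through by 0.225: denominator becomes s² + 0.3720 s + 0.3796.
So ω_n = √0.3796 = 0.616 rad/s and ζ = 0.3720/(2·0.616) = 0.302.
t_s ≈ 3/(ζω_n) = 16.1 s.

t_s ≈ 16.1 s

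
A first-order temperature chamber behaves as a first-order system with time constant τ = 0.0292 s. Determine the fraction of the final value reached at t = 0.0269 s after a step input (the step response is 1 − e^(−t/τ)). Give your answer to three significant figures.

y(t)/y_∞ = 1 − e^(−t/τ) = 1 − e^(−0.0269/0.0292) = 1 − e^(−0.921) = 0.602.

y/y_∞ ≈ 0.602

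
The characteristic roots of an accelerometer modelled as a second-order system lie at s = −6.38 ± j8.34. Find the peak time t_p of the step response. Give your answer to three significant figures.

t_p = π/ω_d with ω_d = 8.34 (the imaginary part), so t_p = 0.377 s.

t_p ≈ 0.377 s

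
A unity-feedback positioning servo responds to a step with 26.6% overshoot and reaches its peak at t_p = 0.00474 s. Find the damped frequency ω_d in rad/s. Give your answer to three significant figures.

ω_d ≈ 663 rad/s

t_p = π/ω_d, so ω_d = π/0.00474 = 663 rad/s.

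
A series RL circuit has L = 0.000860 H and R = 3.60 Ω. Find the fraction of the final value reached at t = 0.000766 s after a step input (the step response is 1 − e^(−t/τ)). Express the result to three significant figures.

y/y_∞ ≈ 0.960

τ = L/R = 0.000860/3.60 = 0.000239 s.
y(t)/y_∞ = 1 − e^(−t/τ) = 1 − e^(−0.000766/0.000239) = 1 − e^(−3.21) = 0.960.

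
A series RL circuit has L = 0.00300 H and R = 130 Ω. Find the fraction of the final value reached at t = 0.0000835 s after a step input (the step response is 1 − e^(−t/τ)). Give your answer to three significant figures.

τ = L/R = 0.00300/130 = 0.0000231 s.
y(t)/y_∞ = 1 − e^(−t/τ) = 1 − e^(−0.0000835/0.0000231) = 1 − e^(−3.62) = 0.973.

y/y_∞ ≈ 0.973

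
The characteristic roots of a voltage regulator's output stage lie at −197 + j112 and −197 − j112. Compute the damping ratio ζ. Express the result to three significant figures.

ζ ≈ 0.869

|pole| = ω_n = √(197² + 112²) = 227 rad/s; ζ = cos θ = σ/ω_n = 0.869.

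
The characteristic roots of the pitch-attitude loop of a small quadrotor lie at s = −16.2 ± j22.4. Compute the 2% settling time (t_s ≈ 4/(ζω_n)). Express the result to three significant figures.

t_s ≈ 0.247 s

For poles at −σ ± jω_d, ζω_n = σ = 16.2, so t_s ≈ 4/σ = 0.247 s.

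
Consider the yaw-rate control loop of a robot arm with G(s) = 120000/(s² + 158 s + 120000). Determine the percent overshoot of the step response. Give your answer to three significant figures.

ω_n = √120000 = 346 rad/s; ζ = 158/(2·346) = 0.228.
%OS = 100·exp(−πζ/√(1−ζ²)) = 47.9%.

%OS ≈ 47.9%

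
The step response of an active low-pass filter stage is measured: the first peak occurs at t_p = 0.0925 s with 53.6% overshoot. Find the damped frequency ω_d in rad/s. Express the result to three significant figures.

t_p = π/ω_d, so ω_d = π/0.0925 = 34.0 rad/s.

ω_d ≈ 34.0 rad/s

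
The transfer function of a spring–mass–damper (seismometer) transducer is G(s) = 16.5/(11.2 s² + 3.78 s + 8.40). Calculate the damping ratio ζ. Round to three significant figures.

Dividing through by 11.2: denominator becomes s² + 0.3375 s + 0.7500.
So ω_n = √0.7500 = 0.866 rad/s and ζ = 0.3375/(2·0.866) = 0.195.

ζ ≈ 0.195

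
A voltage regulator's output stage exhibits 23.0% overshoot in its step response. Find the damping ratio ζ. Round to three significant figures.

From %OS = 100·exp(−πζ/√(1−ζ²)), invert to get ζ = −ln(OS)/√(π² + ln²(OS)) with OS = 0.230.
−ln 0.230 = 1.470, so ζ = 1.470/√(π² + 2.160) = 0.424.

ζ ≈ 0.424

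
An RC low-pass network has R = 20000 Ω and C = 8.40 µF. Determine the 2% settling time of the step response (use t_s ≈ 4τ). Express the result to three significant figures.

τ = RC = 20000 × 8.40 µF = 0.168 s.
t_s ≈ 4τ = 0.672 s.

t_s ≈ 0.672 s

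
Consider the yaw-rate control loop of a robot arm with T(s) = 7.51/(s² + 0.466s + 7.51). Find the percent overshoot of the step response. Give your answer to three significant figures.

%OS ≈ 76.5%

Matching coefficients with s² + 2ζω_n s + ω_n² gives ω_n² = 7.51 ⇒ ω_n = 2.74 rad/s, and ζ = 0.466/(2ω_n) = 0.0850.
%OS = 100 e^{−πζ/√(1−ζ²)} with ζ = 0.0850 gives 76.5%.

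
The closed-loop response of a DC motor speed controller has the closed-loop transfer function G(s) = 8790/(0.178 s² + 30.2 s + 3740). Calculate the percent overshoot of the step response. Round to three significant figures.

Dividing through by 0.178: denominator becomes s² + 169.7 s + 21010.
So ω_n = √21010 = 145 rad/s and ζ = 169.7/(2·145) = 0.585.
%OS = 100 e^{−πζ/√(1−ζ²)} with ζ = 0.585 gives 10.4%.

%OS ≈ 10.4%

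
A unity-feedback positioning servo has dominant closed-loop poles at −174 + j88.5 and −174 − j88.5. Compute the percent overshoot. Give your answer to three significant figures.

The poles are at −σ ± jω_d with σ = 174 and ω_d = 88.5, so ω_n = √(σ²+ω_d²) = 195 rad/s and ζ = σ/ω_n = 0.891.
%OS = 100·exp(−πζ/√(1−ζ²)) = 0.208%.

%OS ≈ 0.208%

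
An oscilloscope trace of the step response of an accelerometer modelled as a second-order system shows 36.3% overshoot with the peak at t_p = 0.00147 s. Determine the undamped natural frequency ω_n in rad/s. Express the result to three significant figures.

ω_n ≈ 2250 rad/s

From the overshoot, ζ = −ln(OS)/√(π²+ln²(OS)) = 0.307.
From t_p = π/ω_d, ω_d = π/0.00147 = 2140 rad/s, so ω_n = ω_d/√(1−ζ²) = 2250 rad/s.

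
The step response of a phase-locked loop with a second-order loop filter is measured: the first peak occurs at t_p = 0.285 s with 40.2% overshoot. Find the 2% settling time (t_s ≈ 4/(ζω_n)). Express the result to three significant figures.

The overshoot fixes ζ = −ln(OS)/√(π²+ln²(OS)) = 0.279.
From t_p = π/ω_d, ω_d = π/0.285 = 11.0 rad/s, so ω_n = ω_d/√(1−ζ²) = 11.5 rad/s.
t_s ≈ 4/(ζω_n) = 4/(0.279·11.5) = 1.25 s.

t_s ≈ 1.25 s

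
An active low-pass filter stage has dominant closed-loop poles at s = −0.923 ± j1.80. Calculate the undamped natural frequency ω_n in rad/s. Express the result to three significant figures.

ω_n ≈ 2.02 rad/s

With σ = 0.923, ω_d = 1.80: ω_n = √(σ²+ω_d²) = 2.02 rad/s, ζ = σ/ω_n = 0.456.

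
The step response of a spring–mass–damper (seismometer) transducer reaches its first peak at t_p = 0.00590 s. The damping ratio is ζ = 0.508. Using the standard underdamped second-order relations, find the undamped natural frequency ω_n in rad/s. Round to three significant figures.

Peak time t_p = π/ω_d, so ω_d = π/t_p = π/0.00590 = 532 rad/s.
ω_n = ω_d/√(1−ζ²) = 532/√0.742 = 618 rad/s.

ω_n ≈ 618 rad/s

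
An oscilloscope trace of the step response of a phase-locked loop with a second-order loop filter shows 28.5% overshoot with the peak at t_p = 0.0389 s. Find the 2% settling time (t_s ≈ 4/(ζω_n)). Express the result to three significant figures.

From the overshoot, ζ = −ln(OS)/√(π²+ln²(OS)) = 0.371.
t_p = π/ω_d ⇒ ω_d = 80.8 rad/s; then ω_n = ω_d/√(1−ζ²) = 87.0 rad/s.
t_s ≈ 4/(ζω_n) = 4/(0.371·87.0) = 0.124 s.

t_s ≈ 0.124 s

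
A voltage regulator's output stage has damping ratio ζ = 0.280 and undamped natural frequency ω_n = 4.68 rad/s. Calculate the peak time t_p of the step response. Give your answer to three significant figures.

t_p ≈ 0.699 s

The damped frequency is ω_d = ω_n√(1−ζ²) = 4.68·√(1−0.0784) = 4.49 rad/s.
Peak time t_p = π/ω_d = π/4.49 = 0.699 s.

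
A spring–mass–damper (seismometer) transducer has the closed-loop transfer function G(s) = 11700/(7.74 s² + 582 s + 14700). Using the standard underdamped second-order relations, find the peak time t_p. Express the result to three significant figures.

Dividing through by 7.74: denominator becomes s² + 75.19 s + 1899.
So ω_n = √1899 = 43.6 rad/s and ζ = 75.19/(2·43.6) = 0.863.
ω_d = 43.6·√(1 − 0.863²) = 22.0 rad/s. t_p = π/ω_d = 0.143 s.

t_p ≈ 0.143 s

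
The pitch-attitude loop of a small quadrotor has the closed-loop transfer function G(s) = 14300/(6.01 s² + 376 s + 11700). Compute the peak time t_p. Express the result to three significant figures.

Dividing through by 6.01: denominator becomes s² + 62.56 s + 1947.
So ω_n = √1947 = 44.1 rad/s and ζ = 62.56/(2·44.1) = 0.709.
The damped frequency ω_d = ω_n√(1−ζ²) = 31.1 rad/s. t_p = π/ω_d = 0.101 s.

t_p ≈ 0.101 s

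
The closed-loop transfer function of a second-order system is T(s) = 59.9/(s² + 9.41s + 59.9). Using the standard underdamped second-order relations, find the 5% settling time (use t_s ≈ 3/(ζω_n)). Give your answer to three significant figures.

t_s ≈ 0.638 s

Comparing the denominator to s² + 2ζω_n s + ω_n²: ω_n = √59.9 = 7.74 rad/s, and 2ζω_n = 9.41 so ζ = 9.41/(2·7.74) = 0.608.
t_s ≈ 3/(ζω_n) = 3/(0.608·7.74) = 0.638 s.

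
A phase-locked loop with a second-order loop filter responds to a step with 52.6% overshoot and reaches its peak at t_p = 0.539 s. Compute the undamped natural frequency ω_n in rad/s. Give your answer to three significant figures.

ω_n ≈ 5.95 rad/s

The overshoot fixes ζ = −ln(OS)/√(π²+ln²(OS)) = 0.200.
From t_p = π/ω_d, ω_d = π/0.539 = 5.83 rad/s, so ω_n = ω_d/√(1−ζ²) = 5.95 rad/s.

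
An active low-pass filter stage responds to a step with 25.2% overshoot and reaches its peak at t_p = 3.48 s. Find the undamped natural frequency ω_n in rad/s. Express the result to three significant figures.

ω_n ≈ 0.986 rad/s

ζ from %OS: ζ = |ln 0.252|/√(π²+ln²0.252) = 0.402.
t_p = π/ω_d ⇒ ω_d = 0.903 rad/s; then ω_n = ω_d/√(1−ζ²) = 0.986 rad/s.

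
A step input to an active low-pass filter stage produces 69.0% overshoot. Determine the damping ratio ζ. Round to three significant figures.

Inverting the overshoot relation: ζ = |ln 0.690|/√(π² + ln²0.690) = 0.117.

ζ ≈ 0.117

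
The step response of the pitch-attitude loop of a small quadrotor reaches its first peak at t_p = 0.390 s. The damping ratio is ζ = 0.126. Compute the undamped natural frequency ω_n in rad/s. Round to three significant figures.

Peak time t_p = π/ω_d, so ω_d = π/t_p = π/0.390 = 8.06 rad/s.
ω_n = ω_d/√(1−ζ²) = 8.06/√0.984 = 8.12 rad/s.

ω_n ≈ 8.12 rad/s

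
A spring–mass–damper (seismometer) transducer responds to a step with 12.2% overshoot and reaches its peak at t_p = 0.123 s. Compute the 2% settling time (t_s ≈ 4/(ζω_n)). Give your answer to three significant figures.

t_s ≈ 0.234 s

The overshoot fixes ζ = −ln(OS)/√(π²+ln²(OS)) = 0.556.
From t_p = π/ω_d, ω_d = π/0.123 = 25.5 rad/s, so ω_n = ω_d/√(1−ζ²) = 30.7 rad/s.
t_s ≈ 4/(ζω_n) = 4/(0.556·30.7) = 0.234 s.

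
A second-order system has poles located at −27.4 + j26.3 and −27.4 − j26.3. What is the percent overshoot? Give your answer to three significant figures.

%OS ≈ 3.79%

With σ = 27.4, ω_d = 26.3: ω_n = √(σ²+ω_d²) = 38.0 rad/s, ζ = σ/ω_n = 0.721.
%OS = 100 e^{−πζ/√(1−ζ²)} with ζ = 0.721 gives 3.79%.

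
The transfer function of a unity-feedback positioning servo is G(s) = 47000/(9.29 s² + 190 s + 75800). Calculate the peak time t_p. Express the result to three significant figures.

t_p ≈ 0.0350 s

Dividing through by 9.29: denominator becomes s² + 20.45 s + 8159.
So ω_n = √8159 = 90.3 rad/s and ζ = 20.45/(2·90.3) = 0.113.
ω_d = 90.3·√(1 − 0.113²) = 89.7 rad/s. t_p = π/ω_d = 0.0350 s.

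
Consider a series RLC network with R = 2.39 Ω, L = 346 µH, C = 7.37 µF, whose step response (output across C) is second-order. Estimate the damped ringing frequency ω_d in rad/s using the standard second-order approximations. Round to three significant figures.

For a series RLC circuit (capacitor voltage as output), ω_n = 1/√(LC) = 1/√(346 µH · 7.37 µF) = 19800 rad/s.
ζ = (R/2)·√(C/L) = (2.39/2)·√(7.37 µF/346 µH) = 0.174.
ω_d = 19800·√(1 − 0.174²) = 19500 rad/s.

ω_d ≈ 19500 rad/s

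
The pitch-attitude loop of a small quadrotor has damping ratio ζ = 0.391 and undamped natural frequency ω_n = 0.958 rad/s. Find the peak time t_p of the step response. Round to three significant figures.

The damped frequency is ω_d = ω_n√(1−ζ²) = 0.958·√(1−0.153) = 0.882 rad/s.
Peak time t_p = π/ω_d = π/0.882 = 3.56 s.

t_p ≈ 3.56 s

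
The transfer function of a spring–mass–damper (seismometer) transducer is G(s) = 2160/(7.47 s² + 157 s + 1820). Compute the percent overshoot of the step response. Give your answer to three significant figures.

%OS ≈ 5.72%

Dividing through by 7.47: denominator becomes s² + 21.02 s + 243.6.
So ω_n = √243.6 = 15.6 rad/s and ζ = 21.02/(2·15.6) = 0.673.
Overshoot: exp(−π·0.673/√(1−0.673²)) = 0.0572, i.e. 5.72%.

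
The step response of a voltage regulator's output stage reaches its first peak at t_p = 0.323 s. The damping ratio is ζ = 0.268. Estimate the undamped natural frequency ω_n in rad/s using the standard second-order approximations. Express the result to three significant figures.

ω_n ≈ 10.1 rad/s

Peak time t_p = π/ω_d, so ω_d = π/t_p = π/0.323 = 9.73 rad/s.
ω_n = ω_d/√(1−ζ²) = 9.73/√0.928 = 10.1 rad/s.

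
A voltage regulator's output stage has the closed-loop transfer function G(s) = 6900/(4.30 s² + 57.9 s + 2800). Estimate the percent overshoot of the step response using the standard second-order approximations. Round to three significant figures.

Dividing through by 4.30: denominator becomes s² + 13.47 s + 651.2.
So ω_n = √651.2 = 25.5 rad/s and ζ = 13.47/(2·25.5) = 0.264.
%OS = 100 e^{−πζ/√(1−ζ²)} with ζ = 0.264 gives 42.3%.

%OS ≈ 42.3%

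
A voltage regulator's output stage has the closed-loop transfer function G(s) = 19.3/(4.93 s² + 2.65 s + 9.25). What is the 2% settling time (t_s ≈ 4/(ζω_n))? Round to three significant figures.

t_s ≈ 14.9 s

Dividing through by 4.93: denominator becomes s² + 0.5375 s + 1.876.
So ω_n = √1.876 = 1.37 rad/s and ζ = 0.5375/(2·1.37) = 0.196.
t_s ≈ 4/(ζω_n) = 14.9 s.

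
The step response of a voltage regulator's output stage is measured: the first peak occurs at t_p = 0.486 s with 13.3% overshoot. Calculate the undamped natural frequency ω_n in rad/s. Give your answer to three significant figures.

The overshoot fixes ζ = −ln(OS)/√(π²+ln²(OS)) = 0.540.
t_p = π/ω_d ⇒ ω_d = 6.46 rad/s; then ω_n = ω_d/√(1−ζ²) = 7.68 rad/s.

ω_n ≈ 7.68 rad/s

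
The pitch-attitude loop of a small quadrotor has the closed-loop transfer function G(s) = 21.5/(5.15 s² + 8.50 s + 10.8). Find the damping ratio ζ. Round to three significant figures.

Dividing through by 5.15: denominator becomes s² + 1.650 s + 2.097.
So ω_n = √2.097 = 1.45 rad/s and ζ = 1.650/(2·1.45) = 0.570.

ζ ≈ 0.570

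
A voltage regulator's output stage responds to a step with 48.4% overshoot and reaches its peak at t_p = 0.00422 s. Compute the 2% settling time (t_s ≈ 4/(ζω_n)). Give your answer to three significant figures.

ζ from %OS: ζ = |ln 0.484|/√(π²+ln²0.484) = 0.225.
From t_p = π/ω_d, ω_d = π/0.00422 = 744 rad/s, so ω_n = ω_d/√(1−ζ²) = 764 rad/s.
t_s ≈ 4/(ζω_n) = 4/(0.225·764) = 0.0233 s.

t_s ≈ 0.0233 s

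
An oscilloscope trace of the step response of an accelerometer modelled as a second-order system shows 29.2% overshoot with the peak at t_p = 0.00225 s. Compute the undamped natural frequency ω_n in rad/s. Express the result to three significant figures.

ω_n ≈ 1500 rad/s

ζ from %OS: ζ = |ln 0.292|/√(π²+ln²0.292) = 0.365.
t_p = π/ω_d ⇒ ω_d = 1400 rad/s; then ω_n = ω_d/√(1−ζ²) = 1500 rad/s.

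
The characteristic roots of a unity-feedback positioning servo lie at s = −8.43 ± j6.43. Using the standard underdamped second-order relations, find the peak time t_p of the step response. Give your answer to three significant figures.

t_p = π/ω_d with ω_d = 6.43 (the imaginary part), so t_p = 0.489 s.

t_p ≈ 0.489 s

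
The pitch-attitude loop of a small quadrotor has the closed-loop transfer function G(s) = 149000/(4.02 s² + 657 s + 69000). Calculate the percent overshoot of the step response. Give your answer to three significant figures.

%OS ≈ 8.15%

Dividing through by 4.02: denominator becomes s² + 163.4 s + 17160.
So ω_n = √17160 = 131 rad/s and ζ = 163.4/(2·131) = 0.624.
Overshoot: exp(−π·0.624/√(1−0.624²)) = 0.0815, i.e. 8.15%.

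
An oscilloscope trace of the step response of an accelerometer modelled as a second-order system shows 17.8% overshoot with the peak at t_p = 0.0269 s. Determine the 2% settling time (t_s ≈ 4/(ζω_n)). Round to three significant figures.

From the overshoot, ζ = −ln(OS)/√(π²+ln²(OS)) = 0.482.
t_p = π/ω_d ⇒ ω_d = 117 rad/s; then ω_n = ω_d/√(1−ζ²) = 133 rad/s.
t_s ≈ 4/(ζω_n) = 4/(0.482·133) = 0.0623 s.

t_s ≈ 0.0623 s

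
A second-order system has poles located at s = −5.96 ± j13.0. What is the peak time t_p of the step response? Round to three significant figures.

t_p = π/ω_d with ω_d = 13.0 (the imaginary part), so t_p = 0.242 s.

t_p ≈ 0.242 s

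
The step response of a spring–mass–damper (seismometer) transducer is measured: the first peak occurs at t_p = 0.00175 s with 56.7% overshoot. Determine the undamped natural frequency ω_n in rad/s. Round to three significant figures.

The overshoot fixes ζ = −ln(OS)/√(π²+ln²(OS)) = 0.178.
From t_p = π/ω_d, ω_d = π/0.00175 = 1800 rad/s, so ω_n = ω_d/√(1−ζ²) = 1820 rad/s.

ω_n ≈ 1820 rad/s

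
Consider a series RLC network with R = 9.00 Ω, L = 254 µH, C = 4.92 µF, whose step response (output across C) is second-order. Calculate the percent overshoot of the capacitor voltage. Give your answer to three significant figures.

For a series RLC circuit (capacitor voltage as output), ω_n = 1/√(LC) = 1/√(254 µH · 4.92 µF) = 28300 rad/s.
ζ = (R/2)·√(C/L) = (9.00/2)·√(4.92 µF/254 µH) = 0.626.
%OS = 100 e^{−πζ/√(1−ζ²)} with ζ = 0.626 gives 8.02%.

%OS ≈ 8.02%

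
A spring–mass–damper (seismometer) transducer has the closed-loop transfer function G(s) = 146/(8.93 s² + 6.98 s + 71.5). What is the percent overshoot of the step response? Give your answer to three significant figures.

%OS ≈ 64.5%

Dividing through by 8.93: denominator becomes s² + 0.7816 s + 8.007.
So ω_n = √8.007 = 2.83 rad/s and ζ = 0.7816/(2·2.83) = 0.138.
Overshoot: exp(−π·0.138/√(1−0.138²)) = 0.645, i.e. 64.5%.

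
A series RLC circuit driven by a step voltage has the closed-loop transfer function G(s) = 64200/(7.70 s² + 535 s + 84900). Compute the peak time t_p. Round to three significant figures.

Dividing through by 7.70: denominator becomes s² + 69.48 s + 11030.
So ω_n = √11030 = 105 rad/s and ζ = 69.48/(2·105) = 0.331.
The damped frequency ω_d = ω_n√(1−ζ²) = 99.1 rad/s. t_p = π/ω_d = 0.0317 s.

t_p ≈ 0.0317 s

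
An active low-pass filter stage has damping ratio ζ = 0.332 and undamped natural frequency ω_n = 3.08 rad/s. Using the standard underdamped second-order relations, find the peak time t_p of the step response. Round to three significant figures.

The damped frequency is ω_d = ω_n√(1−ζ²) = 3.08·√(1−0.110) = 2.91 rad/s.
Peak time t_p = π/ω_d = π/2.91 = 1.08 s.

t_p ≈ 1.08 s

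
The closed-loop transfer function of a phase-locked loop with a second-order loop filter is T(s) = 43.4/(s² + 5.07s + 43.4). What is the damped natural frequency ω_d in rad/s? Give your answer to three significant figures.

Matching coefficients with s² + 2ζω_n s + ω_n² gives ω_n² = 43.4 ⇒ ω_n = 6.59 rad/s, and ζ = 5.07/(2ω_n) = 0.385.
ω_d = ω_n√(1−ζ²) = 6.08 rad/s.

ω_d ≈ 6.08 rad/s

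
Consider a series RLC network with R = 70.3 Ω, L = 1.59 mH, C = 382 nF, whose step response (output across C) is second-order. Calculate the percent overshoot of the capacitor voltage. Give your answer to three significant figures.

For a series RLC circuit (capacitor voltage as output), ω_n = 1/√(LC) = 1/√(1.59 mH · 382 nF) = 40600 rad/s.
ζ = (R/2)·√(C/L) = (70.3/2)·√(382 nF/1.59 mH) = 0.545.
Overshoot: exp(−π·0.545/√(1−0.545²)) = 0.130, i.e. 13.0%.

%OS ≈ 13.0%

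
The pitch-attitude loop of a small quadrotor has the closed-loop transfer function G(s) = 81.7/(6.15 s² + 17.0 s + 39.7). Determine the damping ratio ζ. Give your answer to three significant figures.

Dividing through by 6.15: denominator becomes s² + 2.764 s + 6.455.
So ω_n = √6.455 = 2.54 rad/s and ζ = 2.764/(2·2.54) = 0.544.

ζ ≈ 0.544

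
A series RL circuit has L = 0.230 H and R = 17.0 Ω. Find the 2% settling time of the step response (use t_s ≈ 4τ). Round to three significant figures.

τ = L/R = 0.230/17.0 = 0.0135 s.
t_s ≈ 4τ = 0.0541 s.

t_s ≈ 0.0541 s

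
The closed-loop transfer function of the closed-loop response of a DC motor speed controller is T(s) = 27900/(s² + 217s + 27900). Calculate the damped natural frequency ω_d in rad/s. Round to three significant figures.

ω_d ≈ 127 rad/s

Matching coefficients with s² + 2ζω_n s + ω_n² gives ω_n² = 27900 ⇒ ω_n = 167 rad/s, and ζ = 217/(2ω_n) = 0.650.
ω_d = 167·√(1 − 0.650²) = 127 rad/s.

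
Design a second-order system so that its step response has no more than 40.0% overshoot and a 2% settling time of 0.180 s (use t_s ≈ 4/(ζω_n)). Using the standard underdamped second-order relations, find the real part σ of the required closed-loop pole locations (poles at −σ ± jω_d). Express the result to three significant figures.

The settling-time spec alone fixes σ = ζω_n = 4/t_s = 4/0.180 = 22.2.
(Overshoot then fixes ζ = 0.280 and hence ω_d = σ·√(1−ζ²)/ζ = 76.2 rad/s.)

σ ≈ 22.2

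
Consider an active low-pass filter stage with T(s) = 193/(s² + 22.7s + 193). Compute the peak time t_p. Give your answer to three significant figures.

Comparing the denominator to s² + 2ζω_n s + ω_n²: ω_n = √193 = 13.9 rad/s, and 2ζω_n = 22.7 so ζ = 22.7/(2·13.9) = 0.817.
The damped frequency ω_d = ω_n√(1−ζ²) = 8.01 rad/s. Then t_p = π/ω_d = 0.392 s.

t_p ≈ 0.392 s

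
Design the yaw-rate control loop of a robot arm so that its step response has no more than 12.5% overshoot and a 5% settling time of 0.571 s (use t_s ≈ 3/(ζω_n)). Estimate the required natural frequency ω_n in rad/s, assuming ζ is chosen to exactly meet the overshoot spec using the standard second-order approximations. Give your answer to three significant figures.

ω_n ≈ 9.52 rad/s

From %OS = 100·exp(−πζ/√(1−ζ²)), invert to get ζ = −ln(OS)/√(π² + ln²(OS)) with OS = 0.125.
−ln 0.125 = 2.079, so ζ = 2.079/√(π² + 4.324) = 0.552.
From t_s ≈ 3/(ζω_n): ω_n = 3/(ζ·t_s) = 3/(0.552·0.571) = 9.52 rad/s.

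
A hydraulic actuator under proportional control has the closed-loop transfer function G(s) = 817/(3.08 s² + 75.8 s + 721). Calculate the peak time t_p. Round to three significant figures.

t_p ≈ 0.346 s

Dividing through by 3.08: denominator becomes s² + 24.61 s + 234.1.
So ω_n = √234.1 = 15.3 rad/s and ζ = 24.61/(2·15.3) = 0.804.
The damped frequency ω_d = ω_n√(1−ζ²) = 9.09 rad/s. t_p = π/ω_d = 0.346 s.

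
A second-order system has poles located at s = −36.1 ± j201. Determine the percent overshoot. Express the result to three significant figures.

|pole| = ω_n = √(36.1² + 201²) = 204 rad/s; ζ = cos θ = σ/ω_n = 0.177.
%OS = 100·exp(−πζ/√(1−ζ²)) = 56.9%.

%OS ≈ 56.9%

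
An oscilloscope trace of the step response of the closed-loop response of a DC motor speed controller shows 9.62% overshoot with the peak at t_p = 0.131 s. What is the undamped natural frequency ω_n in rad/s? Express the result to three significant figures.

ω_n ≈ 29.9 rad/s

ζ from %OS: ζ = |ln 0.0962|/√(π²+ln²0.0962) = 0.598.
t_p = π/ω_d ⇒ ω_d = 24.0 rad/s; then ω_n = ω_d/√(1−ζ²) = 29.9 rad/s.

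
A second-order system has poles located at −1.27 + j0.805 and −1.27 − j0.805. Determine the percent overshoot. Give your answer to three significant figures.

The poles are at −σ ± jω_d with σ = 1.27 and ω_d = 0.805, so ω_n = √(σ²+ω_d²) = 1.50 rad/s and ζ = σ/ω_n = 0.845.
%OS = 100·exp(−πζ/√(1−ζ²)) = 0.704%.

%OS ≈ 0.704%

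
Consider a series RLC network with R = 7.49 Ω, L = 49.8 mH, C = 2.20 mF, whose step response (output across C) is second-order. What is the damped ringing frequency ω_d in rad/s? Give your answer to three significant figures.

ω_d ≈ 58.9 rad/s

For a series RLC circuit (capacitor voltage as output), ω_n = 1/√(LC) = 1/√(49.8 mH · 2.20 mF) = 95.5 rad/s.
ζ = (R/2)·√(C/L) = (7.49/2)·√(2.20 mF/49.8 mH) = 0.787.
The damped frequency ω_d = ω_n√(1−ζ²) = 58.9 rad/s.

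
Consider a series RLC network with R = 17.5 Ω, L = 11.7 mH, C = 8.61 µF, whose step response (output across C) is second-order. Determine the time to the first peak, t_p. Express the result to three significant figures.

For a series RLC circuit (capacitor voltage as output), ω_n = 1/√(LC) = 1/√(11.7 mH · 8.61 µF) = 3150 rad/s.
ζ = (R/2)·√(C/L) = (17.5/2)·√(8.61 µF/11.7 mH) = 0.237.
The damped frequency ω_d = ω_n√(1−ζ²) = 3060 rad/s. t_p = π/ω_d = 0.00103 s.

t_p ≈ 0.00103 s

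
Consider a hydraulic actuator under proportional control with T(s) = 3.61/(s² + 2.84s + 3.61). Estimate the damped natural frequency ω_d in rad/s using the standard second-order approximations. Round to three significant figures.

ω_n = √3.61 = 1.90 rad/s; ζ = 2.84/(2·1.90) = 0.747.
The damped frequency ω_d = ω_n√(1−ζ²) = 1.26 rad/s.

ω_d ≈ 1.26 rad/s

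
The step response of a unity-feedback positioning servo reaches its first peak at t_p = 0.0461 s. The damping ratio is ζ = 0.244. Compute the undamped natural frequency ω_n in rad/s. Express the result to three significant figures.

ω_n ≈ 70.3 rad/s

Peak time t_p = π/ω_d, so ω_d = π/t_p = π/0.0461 = 68.1 rad/s.
ω_n = ω_d/√(1−ζ²) = 68.1/√0.940 = 70.3 rad/s.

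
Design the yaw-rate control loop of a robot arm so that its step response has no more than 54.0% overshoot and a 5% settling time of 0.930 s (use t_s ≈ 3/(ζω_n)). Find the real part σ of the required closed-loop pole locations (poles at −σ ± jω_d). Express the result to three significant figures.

σ ≈ 3.23

The settling-time spec alone fixes σ = ζω_n = 3/t_s = 3/0.930 = 3.23.
(Overshoot then fixes ζ = 0.192 and hence ω_d = σ·√(1−ζ²)/ζ = 16.4 rad/s.)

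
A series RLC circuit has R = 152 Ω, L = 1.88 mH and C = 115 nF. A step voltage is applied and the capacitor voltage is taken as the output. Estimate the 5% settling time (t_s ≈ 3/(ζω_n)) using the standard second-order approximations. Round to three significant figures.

t_s ≈ 0.0000742 s

For a series RLC circuit (capacitor voltage as output), ω_n = 1/√(LC) = 1/√(1.88 mH · 115 nF) = 68000 rad/s.
ζ = (R/2)·√(C/L) = (152/2)·√(115 nF/1.88 mH) = 0.594.
t_s ≈ 3/(ζω_n) = 0.0000742 s.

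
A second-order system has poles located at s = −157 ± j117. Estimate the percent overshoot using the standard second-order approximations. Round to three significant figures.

%OS ≈ 1.48%

|pole| = ω_n = √(157² + 117²) = 196 rad/s; ζ = cos θ = σ/ω_n = 0.802.
Overshoot: exp(−π·0.802/√(1−0.802²)) = 0.0148, i.e. 1.48%.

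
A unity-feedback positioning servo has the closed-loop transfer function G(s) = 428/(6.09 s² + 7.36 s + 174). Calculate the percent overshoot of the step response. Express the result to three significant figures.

%OS ≈ 69.9%

Dividing through by 6.09: denominator becomes s² + 1.209 s + 28.57.
So ω_n = √28.57 = 5.35 rad/s and ζ = 1.209/(2·5.35) = 0.113.
%OS = 100 e^{−πζ/√(1−ζ²)} with ζ = 0.113 gives 69.9%.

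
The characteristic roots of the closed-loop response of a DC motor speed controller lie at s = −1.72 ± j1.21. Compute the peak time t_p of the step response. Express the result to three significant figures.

t_p ≈ 2.60 s

t_p = π/ω_d with ω_d = 1.21 (the imaginary part), so t_p = 2.60 s.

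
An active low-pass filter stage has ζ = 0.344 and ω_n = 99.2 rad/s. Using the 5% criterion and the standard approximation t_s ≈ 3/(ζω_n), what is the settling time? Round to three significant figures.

t_s ≈ 3/(ζω_n) = 3/(0.344 × 99.2) = 0.0879 s.

t_s ≈ 0.0879 s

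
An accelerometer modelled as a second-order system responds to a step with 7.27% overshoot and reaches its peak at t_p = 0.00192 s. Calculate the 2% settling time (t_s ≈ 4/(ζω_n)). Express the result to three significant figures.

t_s ≈ 0.00293 s

ζ from %OS: ζ = |ln 0.0727|/√(π²+ln²0.0727) = 0.641.
t_p = π/ω_d ⇒ ω_d = 1640 rad/s; then ω_n = ω_d/√(1−ζ²) = 2130 rad/s.
t_s ≈ 4/(ζω_n) = 4/(0.641·2130) = 0.00293 s.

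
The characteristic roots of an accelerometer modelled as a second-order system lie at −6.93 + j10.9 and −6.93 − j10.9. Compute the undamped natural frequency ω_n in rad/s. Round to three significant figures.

ω_n ≈ 12.9 rad/s

The poles are at −σ ± jω_d with σ = 6.93 and ω_d = 10.9, so ω_n = √(σ²+ω_d²) = 12.9 rad/s and ζ = σ/ω_n = 0.537.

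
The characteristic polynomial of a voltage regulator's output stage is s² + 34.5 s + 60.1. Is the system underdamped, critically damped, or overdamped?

a² − 4b = 950 > 0 (two distinct real roots); the system is overdamped.

overdamped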